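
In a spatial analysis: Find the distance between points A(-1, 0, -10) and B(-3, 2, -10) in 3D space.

d = √[(x₂-x₁)² + (y₂-y₁)² + (z₂-z₁)²]
  = √[(-2)² + 2² + 0²]
  = √[4 + 4 + 0]
  = √8
  ≈ 2.828

2.828


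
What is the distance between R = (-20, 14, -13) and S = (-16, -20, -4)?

d = √[(x₂-x₁)² + (y₂-y₁)² + (z₂-z₁)²]
  = √[4² + (-34)² + 9²]
  = √[16 + 1156 + 81]
  = √1253
  ≈ 35.4

35.4


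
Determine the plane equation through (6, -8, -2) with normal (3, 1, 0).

The plane through P with normal n = (a, b, c) satisfies n·(r - P) = 0,
i.e. ax + by + cz = a·x₀ + b·y₀ + c·z₀.
d = 3·6 + 1·(-8) + 0·(-2)
  = 18 - 8 + 0
  = 10
Equation: 3x + y = 10

3x + y = 10


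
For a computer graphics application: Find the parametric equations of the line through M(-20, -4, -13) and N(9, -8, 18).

Direction vector d = N - M = (9 + 20, -8 + 4, 18 + 13) = (29, -4, 31)
Parametric form r = M + t·d:
x = -20 + 29t, y = -4 - 4t, z = -13 + 31t

x = -20 + 29t, y = -4 - 4t, z = -13 + 31t


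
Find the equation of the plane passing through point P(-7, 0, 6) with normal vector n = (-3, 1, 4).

The plane through P with normal n = (a, b, c) satisfies n·(r - P) = 0,
i.e. ax + by + cz = a·x₀ + b·y₀ + c·z₀.
d = (-3)·(-7) + 1·0 + 4·6
  = 21 + 0 + 24
  = 45
Equation: -3x + y + 4z = 45

-3x + y + 4z = 45


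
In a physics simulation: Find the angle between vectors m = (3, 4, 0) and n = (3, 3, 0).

m·n = 3·3 + 4·3 + 0·0 = 9 + 12 + 0 = 21
|m| = √(3² + 4² + 0²) = √25 ≈ 5
|n| = √(3² + 3² + 0²) = √18 ≈ 4.243
cos θ = (m·n)/(|m||n|) = 21/(5·4.243) ≈ 0.9899
θ = arccos(0.9899) ≈ 8.13°

8.13°


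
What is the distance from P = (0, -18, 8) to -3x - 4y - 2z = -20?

distance = |a·x₀ + b·y₀ + c·z₀ - d| / √(a² + b² + c²)
  = |(-3)·0 + (-4)·(-18) + (-2)·8 - (-20)| / √((-3)² + (-4)² + (-2)²)
  = |0 + 72 - 16 + 20| / √(9 + 16 + 4)
  = |76| / √29
  = 76 / 5.385
  ≈ 14.11

14.11


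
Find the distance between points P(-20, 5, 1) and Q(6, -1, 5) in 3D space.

d = √[(x₂-x₁)² + (y₂-y₁)² + (z₂-z₁)²]
  = √[26² + (-6)² + 4²]
  = √[676 + 36 + 16]
  = √728
  ≈ 26.98

26.98


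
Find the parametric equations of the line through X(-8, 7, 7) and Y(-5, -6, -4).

Direction vector d = Y - X = (-5 + 8, -6 - 7, -4 - 7) = (3, -13, -11)
Parametric form r = X + t·d:
x = -8 + 3t, y = 7 - 13t, z = 7 - 11t

x = -8 + 3t, y = 7 - 13t, z = 7 - 11t


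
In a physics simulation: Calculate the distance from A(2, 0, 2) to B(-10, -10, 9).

d = √[(x₂-x₁)² + (y₂-y₁)² + (z₂-z₁)²]
  = √[(-12)² + (-10)² + 7²]
  = √[144 + 100 + 49]
  = √293
  ≈ 17.12

17.12


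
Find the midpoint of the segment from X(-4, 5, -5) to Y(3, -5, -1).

M = ((x₁+x₂)/2, (y₁+y₂)/2, (z₁+z₂)/2)
  = ((-4 + 3)/2, (5 - 5)/2, (-5 - 1)/2)
  = (-1/2, 0/2, -6/2)
  = (-0.5, 0, -3)

(-0.5, 0, -3)


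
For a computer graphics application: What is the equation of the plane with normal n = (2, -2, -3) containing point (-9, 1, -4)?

The plane through P with normal n = (a, b, c) satisfies n·(r - P) = 0,
i.e. ax + by + cz = a·x₀ + b·y₀ + c·z₀.
d = 2·(-9) + (-2)·1 + (-3)·(-4)
  = -18 - 2 + 12
  = -8
Equation: 2x - 2y - 3z = -8

2x - 2y - 3z = -8


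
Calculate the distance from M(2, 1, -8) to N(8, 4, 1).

d = √[(x₂-x₁)² + (y₂-y₁)² + (z₂-z₁)²]
  = √[6² + 3² + 9²]
  = √[36 + 9 + 81]
  = √126
  ≈ 11.22

11.22


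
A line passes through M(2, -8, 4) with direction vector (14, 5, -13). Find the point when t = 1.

P(t) = M + t·d
  = (2 + 14·1, -8 + 5·1, 4 + (-13)·1)
  = (2 + 14, -8 + 5, 4 - 13)
  = (16, -3, -9)

(16, -3, -9)


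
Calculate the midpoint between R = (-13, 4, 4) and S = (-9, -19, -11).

M = ((x₁+x₂)/2, (y₁+y₂)/2, (z₁+z₂)/2)
  = ((-13 - 9)/2, (4 - 19)/2, (4 - 11)/2)
  = (-22/2, -15/2, -7/2)
  = (-11, -7.5, -3.5)

(-11, -7.5, -3.5)


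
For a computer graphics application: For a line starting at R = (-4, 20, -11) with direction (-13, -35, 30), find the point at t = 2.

P(t) = R + t·d
  = (-4 + (-13)·2, 20 + (-35)·2, -11 + 30·2)
  = (-4 - 26, 20 - 70, -11 + 60)
  = (-30, -50, 49)

(-30, -50, 49)


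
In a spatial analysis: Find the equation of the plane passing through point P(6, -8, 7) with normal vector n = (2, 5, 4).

The plane through P with normal n = (a, b, c) satisfies n·(r - P) = 0,
i.e. ax + by + cz = a·x₀ + b·y₀ + c·z₀.
d = 2·6 + 5·(-8) + 4·7
  = 12 - 40 + 28
  = 0
Equation: 2x + 5y + 4z = 0

2x + 5y + 4z = 0


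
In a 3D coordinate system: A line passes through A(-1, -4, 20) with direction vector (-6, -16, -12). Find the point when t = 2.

P(t) = A + t·d
  = (-1 + (-6)·2, -4 + (-16)·2, 20 + (-12)·2)
  = (-1 - 12, -4 - 32, 20 - 24)
  = (-13, -36, -4)

(-13, -36, -4)


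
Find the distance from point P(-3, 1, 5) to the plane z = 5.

distance = |a·x₀ + b·y₀ + c·z₀ - d| / √(a² + b² + c²)
  = |0·(-3) + 0·1 + 1·5 - 5| / √(0² + 0² + 1²)
  = |0 + 0 + 5 - 5| / √(0 + 0 + 1)
  = |0| / √1
  = 0 / 1
  ≈ 0

0


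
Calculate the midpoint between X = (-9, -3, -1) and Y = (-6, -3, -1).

M = ((x₁+x₂)/2, (y₁+y₂)/2, (z₁+z₂)/2)
  = ((-9 - 6)/2, (-3 - 3)/2, (-1 - 1)/2)
  = (-15/2, -6/2, -2/2)
  = (-7.5, -3, -1)

(-7.5, -3, -1)


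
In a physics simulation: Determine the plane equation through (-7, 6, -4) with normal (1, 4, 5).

The plane through P with normal n = (a, b, c) satisfies n·(r - P) = 0,
i.e. ax + by + cz = a·x₀ + b·y₀ + c·z₀.
d = 1·(-7) + 4·6 + 5·(-4)
  = -7 + 24 - 20
  = -3
Equation: x + 4y + 5z = -3

x + 4y + 5z = -3


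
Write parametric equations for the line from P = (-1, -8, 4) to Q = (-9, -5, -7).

Direction vector d = Q - P = (-9 + 1, -5 + 8, -7 - 4) = (-8, 3, -11)
Parametric form r = P + t·d:
x = -1 - 8t, y = -8 + 3t, z = 4 - 11t

x = -1 - 8t, y = -8 + 3t, z = 4 - 11t


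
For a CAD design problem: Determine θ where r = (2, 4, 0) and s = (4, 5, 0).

r·s = 2·4 + 4·5 + 0·0 = 8 + 20 + 0 = 28
|r| = √(2² + 4² + 0²) = √20 ≈ 4.472
|s| = √(4² + 5² + 0²) = √41 ≈ 6.403
cos θ = (r·s)/(|r||s|) = 28/(4.472·6.403) ≈ 0.9778
θ = arccos(0.9778) ≈ 12.09°

12.09°


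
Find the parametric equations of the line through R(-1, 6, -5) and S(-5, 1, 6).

Direction vector d = S - R = (-5 + 1, 1 - 6, 6 + 5) = (-4, -5, 11)
Parametric form r = R + t·d:
x = -1 - 4t, y = 6 - 5t, z = -5 + 11t

x = -1 - 4t, y = 6 - 5t, z = -5 + 11t


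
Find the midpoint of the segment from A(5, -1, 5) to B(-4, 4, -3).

M = ((x₁+x₂)/2, (y₁+y₂)/2, (z₁+z₂)/2)
  = ((5 - 4)/2, (-1 + 4)/2, (5 - 3)/2)
  = (1/2, 3/2, 2/2)
  = (0.5, 1.5, 1)

(0.5, 1.5, 1)


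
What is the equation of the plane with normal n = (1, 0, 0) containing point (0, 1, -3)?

The plane through P with normal n = (a, b, c) satisfies n·(r - P) = 0,
i.e. ax + by + cz = a·x₀ + b·y₀ + c·z₀.
d = 1·0 + 0·1 + 0·(-3)
  = 0 + 0 + 0
  = 0
Equation: x = 0

x = 0


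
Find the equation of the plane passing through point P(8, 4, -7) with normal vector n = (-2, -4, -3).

The plane through P with normal n = (a, b, c) satisfies n·(r - P) = 0,
i.e. ax + by + cz = a·x₀ + b·y₀ + c·z₀.
d = (-2)·8 + (-4)·4 + (-3)·(-7)
  = -16 - 16 + 21
  = -11
Equation: -2x - 4y - 3z = -11

-2x - 4y - 3z = -11


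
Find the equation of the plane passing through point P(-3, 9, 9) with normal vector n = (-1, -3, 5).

The plane through P with normal n = (a, b, c) satisfies n·(r - P) = 0,
i.e. ax + by + cz = a·x₀ + b·y₀ + c·z₀.
d = (-1)·(-3) + (-3)·9 + 5·9
  = 3 - 27 + 45
  = 21
Equation: -x - 3y + 5z = 21

-x - 3y + 5z = 21


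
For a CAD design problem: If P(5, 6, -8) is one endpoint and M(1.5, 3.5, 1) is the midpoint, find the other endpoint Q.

Q = 2M - P
  = (2·1.5 - 5, 2·3.5 - 6, 2·1 - (-8))
  = (3 - 5, 7 - 6, 2 + 8)
  = (-2, 1, 10)

(-2, 1, 10)


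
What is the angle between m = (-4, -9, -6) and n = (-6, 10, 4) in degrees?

m·n = (-4)·(-6) + (-9)·10 + (-6)·4 = 24 - 90 - 24 = -90
|m| = √((-4)² + (-9)² + (-6)²) = √133 ≈ 11.53
|n| = √((-6)² + 10² + 4²) = √152 ≈ 12.33
cos θ = (m·n)/(|m||n|) = -90/(11.53·12.33) ≈ -0.633
θ = arccos(-0.633) ≈ 129.3°

129.3°


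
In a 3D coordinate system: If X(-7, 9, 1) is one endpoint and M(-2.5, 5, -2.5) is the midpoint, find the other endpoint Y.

Y = 2M - X
  = (2·(-2.5) - (-7), 2·5 - 9, 2·(-2.5) - 1)
  = (-5 + 7, 10 - 9, -5 - 1)
  = (2, 1, -6)

(2, 1, -6)


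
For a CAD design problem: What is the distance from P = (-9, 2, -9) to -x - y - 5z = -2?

distance = |a·x₀ + b·y₀ + c·z₀ - d| / √(a² + b² + c²)
  = |(-1)·(-9) + (-1)·2 + (-5)·(-9) - (-2)| / √((-1)² + (-1)² + (-5)²)
  = |9 - 2 + 45 + 2| / √(1 + 1 + 25)
  = |54| / √27
  = 54 / 5.196
  ≈ 10.39

10.39


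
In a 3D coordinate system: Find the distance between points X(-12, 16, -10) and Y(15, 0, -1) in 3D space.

d = √[(x₂-x₁)² + (y₂-y₁)² + (z₂-z₁)²]
  = √[27² + (-16)² + 9²]
  = √[729 + 256 + 81]
  = √1066
  ≈ 32.65

32.65


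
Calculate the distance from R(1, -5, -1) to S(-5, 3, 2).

d = √[(x₂-x₁)² + (y₂-y₁)² + (z₂-z₁)²]
  = √[(-6)² + 8² + 3²]
  = √[36 + 64 + 9]
  = √109
  ≈ 10.44

10.44


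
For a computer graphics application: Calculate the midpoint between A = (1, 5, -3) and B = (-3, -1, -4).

M = ((x₁+x₂)/2, (y₁+y₂)/2, (z₁+z₂)/2)
  = ((1 - 3)/2, (5 - 1)/2, (-3 - 4)/2)
  = (-2/2, 4/2, -7/2)
  = (-1, 2, -3.5)

(-1, 2, -3.5)


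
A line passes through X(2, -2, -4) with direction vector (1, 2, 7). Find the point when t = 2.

P(t) = X + t·d
  = (2 + 1·2, -2 + 2·2, -4 + 7·2)
  = (2 + 2, -2 + 4, -4 + 14)
  = (4, 2, 10)

(4, 2, 10)


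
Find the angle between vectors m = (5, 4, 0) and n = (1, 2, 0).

m·n = 5·1 + 4·2 + 0·0 = 5 + 8 + 0 = 13
|m| = √(5² + 4² + 0²) = √41 ≈ 6.403
|n| = √(1² + 2² + 0²) = √5 ≈ 2.236
cos θ = (m·n)/(|m||n|) = 13/(6.403·2.236) ≈ 0.908
θ = arccos(0.908) ≈ 24.78°

24.78°


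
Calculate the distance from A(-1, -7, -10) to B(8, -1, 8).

d = √[(x₂-x₁)² + (y₂-y₁)² + (z₂-z₁)²]
  = √[9² + 6² + 18²]
  = √[81 + 36 + 324]
  = √441
  ≈ 21

21


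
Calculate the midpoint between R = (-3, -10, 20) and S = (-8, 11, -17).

M = ((x₁+x₂)/2, (y₁+y₂)/2, (z₁+z₂)/2)
  = ((-3 - 8)/2, (-10 + 11)/2, (20 - 17)/2)
  = (-11/2, 1/2, 3/2)
  = (-5.5, 0.5, 1.5)

(-5.5, 0.5, 1.5)


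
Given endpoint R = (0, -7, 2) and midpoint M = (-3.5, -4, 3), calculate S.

S = 2M - R
  = (2·(-3.5) - 0, 2·(-4) - (-7), 2·3 - 2)
  = (-7 + 0, -8 + 7, 6 - 2)
  = (-7, -1, 4)

(-7, -1, 4)


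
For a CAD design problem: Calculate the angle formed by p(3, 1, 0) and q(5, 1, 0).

p·q = 3·5 + 1·1 + 0·0 = 15 + 1 + 0 = 16
|p| = √(3² + 1² + 0²) = √10 ≈ 3.162
|q| = √(5² + 1² + 0²) = √26 ≈ 5.099
cos θ = (p·q)/(|p||q|) = 16/(3.162·5.099) ≈ 0.9923
θ = arccos(0.9923) ≈ 7.125°

7.125°


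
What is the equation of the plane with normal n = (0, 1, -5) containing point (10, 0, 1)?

The plane through P with normal n = (a, b, c) satisfies n·(r - P) = 0,
i.e. ax + by + cz = a·x₀ + b·y₀ + c·z₀.
d = 0·10 + 1·0 + (-5)·1
  = 0 + 0 - 5
  = -5
Equation: y - 5z = -5

y - 5z = -5


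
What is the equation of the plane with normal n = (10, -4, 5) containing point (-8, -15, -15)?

The plane through P with normal n = (a, b, c) satisfies n·(r - P) = 0,
i.e. ax + by + cz = a·x₀ + b·y₀ + c·z₀.
d = 10·(-8) + (-4)·(-15) + 5·(-15)
  = -80 + 60 - 75
  = -95
Equation: 10x - 4y + 5z = -95

10x - 4y + 5z = -95


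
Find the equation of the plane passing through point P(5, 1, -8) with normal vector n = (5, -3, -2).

The plane through P with normal n = (a, b, c) satisfies n·(r - P) = 0,
i.e. ax + by + cz = a·x₀ + b·y₀ + c·z₀.
d = 5·5 + (-3)·1 + (-2)·(-8)
  = 25 - 3 + 16
  = 38
Equation: 5x - 3y - 2z = 38

5x - 3y - 2z = 38


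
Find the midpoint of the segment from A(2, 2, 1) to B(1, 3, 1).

M = ((x₁+x₂)/2, (y₁+y₂)/2, (z₁+z₂)/2)
  = ((2 + 1)/2, (2 + 3)/2, (1 + 1)/2)
  = (3/2, 5/2, 2/2)
  = (1.5, 2.5, 1)

(1.5, 2.5, 1)


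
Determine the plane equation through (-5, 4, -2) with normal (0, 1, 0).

The plane through P with normal n = (a, b, c) satisfies n·(r - P) = 0,
i.e. ax + by + cz = a·x₀ + b·y₀ + c·z₀.
d = 0·(-5) + 1·4 + 0·(-2)
  = 0 + 4 + 0
  = 4
Equation: y = 4

y = 4


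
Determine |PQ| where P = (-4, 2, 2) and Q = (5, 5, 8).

d = √[(x₂-x₁)² + (y₂-y₁)² + (z₂-z₁)²]
  = √[9² + 3² + 6²]
  = √[81 + 9 + 36]
  = √126
  ≈ 11.22

11.22


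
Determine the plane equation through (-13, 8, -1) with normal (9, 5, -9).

The plane through P with normal n = (a, b, c) satisfies n·(r - P) = 0,
i.e. ax + by + cz = a·x₀ + b·y₀ + c·z₀.
d = 9·(-13) + 5·8 + (-9)·(-1)
  = -117 + 40 + 9
  = -68
Equation: 9x + 5y - 9z = -68

9x + 5y - 9z = -68


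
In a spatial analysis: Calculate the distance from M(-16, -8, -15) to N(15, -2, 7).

d = √[(x₂-x₁)² + (y₂-y₁)² + (z₂-z₁)²]
  = √[31² + 6² + 22²]
  = √[961 + 36 + 484]
  = √1481
  ≈ 38.48

38.48


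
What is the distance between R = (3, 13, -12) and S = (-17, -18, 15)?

d = √[(x₂-x₁)² + (y₂-y₁)² + (z₂-z₁)²]
  = √[(-20)² + (-31)² + 27²]
  = √[400 + 961 + 729]
  = √2090
  ≈ 45.72

45.72


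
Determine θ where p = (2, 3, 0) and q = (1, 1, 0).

p·q = 2·1 + 3·1 + 0·0 = 2 + 3 + 0 = 5
|p| = √(2² + 3² + 0²) = √13 ≈ 3.606
|q| = √(1² + 1² + 0²) = √2 ≈ 1.414
cos θ = (p·q)/(|p||q|) = 5/(3.606·1.414) ≈ 0.9806
θ = arccos(0.9806) ≈ 11.31°

11.31°


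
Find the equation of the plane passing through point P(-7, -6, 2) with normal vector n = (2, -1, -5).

The plane through P with normal n = (a, b, c) satisfies n·(r - P) = 0,
i.e. ax + by + cz = a·x₀ + b·y₀ + c·z₀.
d = 2·(-7) + (-1)·(-6) + (-5)·2
  = -14 + 6 - 10
  = -18
Equation: 2x - y - 5z = -18

2x - y - 5z = -18


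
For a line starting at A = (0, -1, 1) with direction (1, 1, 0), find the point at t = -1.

P(t) = A + t·d
  = (0 + 1·(-1), -1 + 1·(-1), 1 + 0·(-1))
  = (0 - 1, -1 - 1, 1 + 0)
  = (-1, -2, 1)

(-1, -2, 1)


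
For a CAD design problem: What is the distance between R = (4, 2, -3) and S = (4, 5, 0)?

d = √[(x₂-x₁)² + (y₂-y₁)² + (z₂-z₁)²]
  = √[0² + 3² + 3²]
  = √[0 + 9 + 9]
  = √18
  ≈ 4.243

4.243


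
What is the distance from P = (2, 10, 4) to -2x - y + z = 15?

distance = |a·x₀ + b·y₀ + c·z₀ - d| / √(a² + b² + c²)
  = |(-2)·2 + (-1)·10 + 1·4 - 15| / √((-2)² + (-1)² + 1²)
  = |-4 - 10 + 4 - 15| / √(4 + 1 + 1)
  = |-25| / √6
  = 25 / 2.449
  ≈ 10.21

10.21


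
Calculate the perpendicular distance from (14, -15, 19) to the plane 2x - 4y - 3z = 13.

distance = |a·x₀ + b·y₀ + c·z₀ - d| / √(a² + b² + c²)
  = |2·14 + (-4)·(-15) + (-3)·19 - 13| / √(2² + (-4)² + (-3)²)
  = |28 + 60 - 57 - 13| / √(4 + 16 + 9)
  = |18| / √29
  = 18 / 5.385
  ≈ 3.343

3.343


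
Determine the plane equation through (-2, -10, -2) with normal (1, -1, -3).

The plane through P with normal n = (a, b, c) satisfies n·(r - P) = 0,
i.e. ax + by + cz = a·x₀ + b·y₀ + c·z₀.
d = 1·(-2) + (-1)·(-10) + (-3)·(-2)
  = -2 + 10 + 6
  = 14
Equation: x - y - 3z = 14

x - y - 3z = 14


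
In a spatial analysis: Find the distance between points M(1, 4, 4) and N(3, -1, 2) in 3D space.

d = √[(x₂-x₁)² + (y₂-y₁)² + (z₂-z₁)²]
  = √[2² + (-5)² + (-2)²]
  = √[4 + 25 + 4]
  = √33
  ≈ 5.745

5.745


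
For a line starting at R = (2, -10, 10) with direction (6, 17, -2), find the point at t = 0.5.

P(t) = R + t·d
  = (2 + 6·0.5, -10 + 17·0.5, 10 + (-2)·0.5)
  = (2 + 3, -10 + 8.5, 10 - 1)
  = (5, -1.5, 9)

(5, -1.5, 9)


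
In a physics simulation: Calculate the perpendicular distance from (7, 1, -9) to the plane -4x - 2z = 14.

distance = |a·x₀ + b·y₀ + c·z₀ - d| / √(a² + b² + c²)
  = |(-4)·7 + 0·1 + (-2)·(-9) - 14| / √((-4)² + 0² + (-2)²)
  = |-28 + 0 + 18 - 14| / √(16 + 0 + 4)
  = |-24| / √20
  = 24 / 4.472
  ≈ 5.367

5.367


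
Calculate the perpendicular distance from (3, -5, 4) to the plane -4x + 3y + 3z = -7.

distance = |a·x₀ + b·y₀ + c·z₀ - d| / √(a² + b² + c²)
  = |(-4)·3 + 3·(-5) + 3·4 - (-7)| / √((-4)² + 3² + 3²)
  = |-12 - 15 + 12 + 7| / √(16 + 9 + 9)
  = |-8| / √34
  = 8 / 5.831
  ≈ 1.372

1.372


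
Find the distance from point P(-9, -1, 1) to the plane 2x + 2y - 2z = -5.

distance = |a·x₀ + b·y₀ + c·z₀ - d| / √(a² + b² + c²)
  = |2·(-9) + 2·(-1) + (-2)·1 - (-5)| / √(2² + 2² + (-2)²)
  = |-18 - 2 - 2 + 5| / √(4 + 4 + 4)
  = |-17| / √12
  = 17 / 3.464
  ≈ 4.907

4.907


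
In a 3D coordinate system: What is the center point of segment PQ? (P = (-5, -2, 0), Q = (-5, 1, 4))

M = ((x₁+x₂)/2, (y₁+y₂)/2, (z₁+z₂)/2)
  = ((-5 - 5)/2, (-2 + 1)/2, (0 + 4)/2)
  = (-10/2, -1/2, 4/2)
  = (-5, -0.5, 2)

(-5, -0.5, 2)


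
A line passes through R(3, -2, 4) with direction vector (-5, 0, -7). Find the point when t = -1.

P(t) = R + t·d
  = (3 + (-5)·(-1), -2 + 0·(-1), 4 + (-7)·(-1))
  = (3 + 5, -2 + 0, 4 + 7)
  = (8, -2, 11)

(8, -2, 11)


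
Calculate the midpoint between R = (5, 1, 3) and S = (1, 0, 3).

M = ((x₁+x₂)/2, (y₁+y₂)/2, (z₁+z₂)/2)
  = ((5 + 1)/2, (1 + 0)/2, (3 + 3)/2)
  = (6/2, 1/2, 6/2)
  = (3, 0.5, 3)

(3, 0.5, 3)


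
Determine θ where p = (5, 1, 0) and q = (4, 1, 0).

p·q = 5·4 + 1·1 + 0·0 = 20 + 1 + 0 = 21
|p| = √(5² + 1² + 0²) = √26 ≈ 5.099
|q| = √(4² + 1² + 0²) = √17 ≈ 4.123
cos θ = (p·q)/(|p||q|) = 21/(5.099·4.123) ≈ 0.9989
θ = arccos(0.9989) ≈ 2.726°

2.726°


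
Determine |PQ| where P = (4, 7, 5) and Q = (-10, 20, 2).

d = √[(x₂-x₁)² + (y₂-y₁)² + (z₂-z₁)²]
  = √[(-14)² + 13² + (-3)²]
  = √[196 + 169 + 9]
  = √374
  ≈ 19.34

19.34


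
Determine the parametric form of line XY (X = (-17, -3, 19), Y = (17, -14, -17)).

Direction vector d = Y - X = (17 + 17, -14 + 3, -17 - 19) = (34, -11, -36)
Parametric form r = X + t·d:
x = -17 + 34t, y = -3 - 11t, z = 19 - 36t

x = -17 + 34t, y = -3 - 11t, z = 19 - 36t


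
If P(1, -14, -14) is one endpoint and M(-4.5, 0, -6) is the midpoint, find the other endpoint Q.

Q = 2M - P
  = (2·(-4.5) - 1, 2·0 - (-14), 2·(-6) - (-14))
  = (-9 - 1, 0 + 14, -12 + 14)
  = (-10, 14, 2)

(-10, 14, 2)


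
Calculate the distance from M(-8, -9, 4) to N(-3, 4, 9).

d = √[(x₂-x₁)² + (y₂-y₁)² + (z₂-z₁)²]
  = √[5² + 13² + 5²]
  = √[25 + 169 + 25]
  = √219
  ≈ 14.8

14.8


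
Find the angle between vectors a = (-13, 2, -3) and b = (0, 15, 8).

a·b = (-13)·0 + 2·15 + (-3)·8 = 0 + 30 - 24 = 6
|a| = √((-13)² + 2² + (-3)²) = √182 ≈ 13.49
|b| = √(0² + 15² + 8²) = √289 ≈ 17
cos θ = (a·b)/(|a||b|) = 6/(13.49·17) ≈ 0.02616
θ = arccos(0.02616) ≈ 88.5°

88.5°


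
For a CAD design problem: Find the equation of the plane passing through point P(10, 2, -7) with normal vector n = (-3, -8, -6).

The plane through P with normal n = (a, b, c) satisfies n·(r - P) = 0,
i.e. ax + by + cz = a·x₀ + b·y₀ + c·z₀.
d = (-3)·10 + (-8)·2 + (-6)·(-7)
  = -30 - 16 + 42
  = -4
Equation: -3x - 8y - 6z = -4

-3x - 8y - 6z = -4


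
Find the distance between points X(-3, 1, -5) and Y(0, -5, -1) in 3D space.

d = √[(x₂-x₁)² + (y₂-y₁)² + (z₂-z₁)²]
  = √[3² + (-6)² + 4²]
  = √[9 + 36 + 16]
  = √61
  ≈ 7.81

7.81


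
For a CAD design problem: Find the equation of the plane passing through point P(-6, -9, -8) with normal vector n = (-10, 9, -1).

The plane through P with normal n = (a, b, c) satisfies n·(r - P) = 0,
i.e. ax + by + cz = a·x₀ + b·y₀ + c·z₀.
d = (-10)·(-6) + 9·(-9) + (-1)·(-8)
  = 60 - 81 + 8
  = -13
Equation: -10x + 9y - z = -13

-10x + 9y - z = -13


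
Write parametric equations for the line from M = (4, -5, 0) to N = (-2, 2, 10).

Direction vector d = N - M = (-2 - 4, 2 + 5, 10 + 0) = (-6, 7, 10)
Parametric form r = M + t·d:
x = 4 - 6t, y = -5 + 7t, z = 0 + 10t

x = 4 - 6t, y = -5 + 7t, z = 0 + 10t


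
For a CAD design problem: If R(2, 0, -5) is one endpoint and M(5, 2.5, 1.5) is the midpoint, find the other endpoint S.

S = 2M - R
  = (2·5 - 2, 2·2.5 - 0, 2·1.5 - (-5))
  = (10 - 2, 5 + 0, 3 + 5)
  = (8, 5, 8)

(8, 5, 8)


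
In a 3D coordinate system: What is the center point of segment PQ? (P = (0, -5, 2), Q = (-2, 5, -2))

M = ((x₁+x₂)/2, (y₁+y₂)/2, (z₁+z₂)/2)
  = ((0 - 2)/2, (-5 + 5)/2, (2 - 2)/2)
  = (-2/2, 0/2, 0/2)
  = (-1, 0, 0)

(-1, 0, 0)


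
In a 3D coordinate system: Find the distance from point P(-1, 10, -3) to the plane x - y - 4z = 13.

distance = |a·x₀ + b·y₀ + c·z₀ - d| / √(a² + b² + c²)
  = |1·(-1) + (-1)·10 + (-4)·(-3) - 13| / √(1² + (-1)² + (-4)²)
  = |-1 - 10 + 12 - 13| / √(1 + 1 + 16)
  = |-12| / √18
  = 12 / 4.243
  ≈ 2.828

2.828


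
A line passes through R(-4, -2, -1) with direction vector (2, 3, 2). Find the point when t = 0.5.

P(t) = R + t·d
  = (-4 + 2·0.5, -2 + 3·0.5, -1 + 2·0.5)
  = (-4 + 1, -2 + 1.5, -1 + 1)
  = (-3, -0.5, 0)

(-3, -0.5, 0)


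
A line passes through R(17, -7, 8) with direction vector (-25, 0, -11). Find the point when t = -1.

P(t) = R + t·d
  = (17 + (-25)·(-1), -7 + 0·(-1), 8 + (-11)·(-1))
  = (17 + 25, -7 + 0, 8 + 11)
  = (42, -7, 19)

(42, -7, 19)


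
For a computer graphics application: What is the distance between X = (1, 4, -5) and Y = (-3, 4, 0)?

d = √[(x₂-x₁)² + (y₂-y₁)² + (z₂-z₁)²]
  = √[(-4)² + 0² + 5²]
  = √[16 + 0 + 25]
  = √41
  ≈ 6.403

6.403


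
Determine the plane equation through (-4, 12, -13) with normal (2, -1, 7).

The plane through P with normal n = (a, b, c) satisfies n·(r - P) = 0,
i.e. ax + by + cz = a·x₀ + b·y₀ + c·z₀.
d = 2·(-4) + (-1)·12 + 7·(-13)
  = -8 - 12 - 91
  = -111
Equation: 2x - y + 7z = -111

2x - y + 7z = -111


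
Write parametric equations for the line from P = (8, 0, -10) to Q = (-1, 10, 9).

Direction vector d = Q - P = (-1 - 8, 10 + 0, 9 + 10) = (-9, 10, 19)
Parametric form r = P + t·d:
x = 8 - 9t, y = 0 + 10t, z = -10 + 19t

x = 8 - 9t, y = 0 + 10t, z = -10 + 19t


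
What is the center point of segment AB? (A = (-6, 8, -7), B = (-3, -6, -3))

M = ((x₁+x₂)/2, (y₁+y₂)/2, (z₁+z₂)/2)
  = ((-6 - 3)/2, (8 - 6)/2, (-7 - 3)/2)
  = (-9/2, 2/2, -10/2)
  = (-4.5, 1, -5)

(-4.5, 1, -5)


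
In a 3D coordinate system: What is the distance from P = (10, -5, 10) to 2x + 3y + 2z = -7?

distance = |a·x₀ + b·y₀ + c·z₀ - d| / √(a² + b² + c²)
  = |2·10 + 3·(-5) + 2·10 - (-7)| / √(2² + 3² + 2²)
  = |20 - 15 + 20 + 7| / √(4 + 9 + 4)
  = |32| / √17
  = 32 / 4.123
  ≈ 7.761

7.761


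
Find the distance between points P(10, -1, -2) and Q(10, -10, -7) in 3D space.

d = √[(x₂-x₁)² + (y₂-y₁)² + (z₂-z₁)²]
  = √[0² + (-9)² + (-5)²]
  = √[0 + 81 + 25]
  = √106
  ≈ 10.3

10.3


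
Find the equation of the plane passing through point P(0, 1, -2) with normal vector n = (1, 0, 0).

The plane through P with normal n = (a, b, c) satisfies n·(r - P) = 0,
i.e. ax + by + cz = a·x₀ + b·y₀ + c·z₀.
d = 1·0 + 0·1 + 0·(-2)
  = 0 + 0 + 0
  = 0
Equation: x = 0

x = 0


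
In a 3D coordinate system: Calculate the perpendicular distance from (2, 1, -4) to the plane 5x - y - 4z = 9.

distance = |a·x₀ + b·y₀ + c·z₀ - d| / √(a² + b² + c²)
  = |5·2 + (-1)·1 + (-4)·(-4) - 9| / √(5² + (-1)² + (-4)²)
  = |10 - 1 + 16 - 9| / √(25 + 1 + 16)
  = |16| / √42
  = 16 / 6.481
  ≈ 2.469

2.469


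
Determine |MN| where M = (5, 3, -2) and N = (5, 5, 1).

d = √[(x₂-x₁)² + (y₂-y₁)² + (z₂-z₁)²]
  = √[0² + 2² + 3²]
  = √[0 + 4 + 9]
  = √13
  ≈ 3.606

3.606


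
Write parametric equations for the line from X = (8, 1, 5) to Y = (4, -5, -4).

Direction vector d = Y - X = (4 - 8, -5 - 1, -4 - 5) = (-4, -6, -9)
Parametric form r = X + t·d:
x = 8 - 4t, y = 1 - 6t, z = 5 - 9t

x = 8 - 4t, y = 1 - 6t, z = 5 - 9t


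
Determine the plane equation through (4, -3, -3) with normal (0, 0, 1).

The plane through P with normal n = (a, b, c) satisfies n·(r - P) = 0,
i.e. ax + by + cz = a·x₀ + b·y₀ + c·z₀.
d = 0·4 + 0·(-3) + 1·(-3)
  = 0 + 0 - 3
  = -3
Equation: z = -3

z = -3


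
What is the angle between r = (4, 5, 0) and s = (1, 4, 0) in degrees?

r·s = 4·1 + 5·4 + 0·0 = 4 + 20 + 0 = 24
|r| = √(4² + 5² + 0²) = √41 ≈ 6.403
|s| = √(1² + 4² + 0²) = √17 ≈ 4.123
cos θ = (r·s)/(|r||s|) = 24/(6.403·4.123) ≈ 0.9091
θ = arccos(0.9091) ≈ 24.62°

24.62°


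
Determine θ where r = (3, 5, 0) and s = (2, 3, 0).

r·s = 3·2 + 5·3 + 0·0 = 6 + 15 + 0 = 21
|r| = √(3² + 5² + 0²) = √34 ≈ 5.831
|s| = √(2² + 3² + 0²) = √13 ≈ 3.606
cos θ = (r·s)/(|r||s|) = 21/(5.831·3.606) ≈ 0.9989
θ = arccos(0.9989) ≈ 2.726°

2.726°


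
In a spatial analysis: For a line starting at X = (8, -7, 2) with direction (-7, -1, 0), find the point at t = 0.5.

P(t) = X + t·d
  = (8 + (-7)·0.5, -7 + (-1)·0.5, 2 + 0·0.5)
  = (8 - 3.5, -7 - 0.5, 2 + 0)
  = (4.5, -7.5, 2)

(4.5, -7.5, 2)


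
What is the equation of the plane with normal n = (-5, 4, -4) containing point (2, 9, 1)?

The plane through P with normal n = (a, b, c) satisfies n·(r - P) = 0,
i.e. ax + by + cz = a·x₀ + b·y₀ + c·z₀.
d = (-5)·2 + 4·9 + (-4)·1
  = -10 + 36 - 4
  = 22
Equation: -5x + 4y - 4z = 22

-5x + 4y - 4z = 22


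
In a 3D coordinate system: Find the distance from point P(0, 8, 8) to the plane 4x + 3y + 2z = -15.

distance = |a·x₀ + b·y₀ + c·z₀ - d| / √(a² + b² + c²)
  = |4·0 + 3·8 + 2·8 - (-15)| / √(4² + 3² + 2²)
  = |0 + 24 + 16 + 15| / √(16 + 9 + 4)
  = |55| / √29
  = 55 / 5.385
  ≈ 10.21

10.21


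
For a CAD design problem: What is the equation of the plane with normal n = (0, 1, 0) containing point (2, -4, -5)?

The plane through P with normal n = (a, b, c) satisfies n·(r - P) = 0,
i.e. ax + by + cz = a·x₀ + b·y₀ + c·z₀.
d = 0·2 + 1·(-4) + 0·(-5)
  = 0 - 4 + 0
  = -4
Equation: y = -4

y = -4


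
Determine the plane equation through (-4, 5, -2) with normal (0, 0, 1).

The plane through P with normal n = (a, b, c) satisfies n·(r - P) = 0,
i.e. ax + by + cz = a·x₀ + b·y₀ + c·z₀.
d = 0·(-4) + 0·5 + 1·(-2)
  = 0 + 0 - 2
  = -2
Equation: z = -2

z = -2


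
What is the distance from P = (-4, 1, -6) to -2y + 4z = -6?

distance = |a·x₀ + b·y₀ + c·z₀ - d| / √(a² + b² + c²)
  = |0·(-4) + (-2)·1 + 4·(-6) - (-6)| / √(0² + (-2)² + 4²)
  = |0 - 2 - 24 + 6| / √(0 + 4 + 16)
  = |-20| / √20
  = 20 / 4.472
  ≈ 4.472

4.472


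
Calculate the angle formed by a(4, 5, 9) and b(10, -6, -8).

a·b = 4·10 + 5·(-6) + 9·(-8) = 40 - 30 - 72 = -62
|a| = √(4² + 5² + 9²) = √122 ≈ 11.05
|b| = √(10² + (-6)² + (-8)²) = √200 ≈ 14.14
cos θ = (a·b)/(|a||b|) = -62/(11.05·14.14) ≈ -0.3969
θ = arccos(-0.3969) ≈ 113.4°

113.4°


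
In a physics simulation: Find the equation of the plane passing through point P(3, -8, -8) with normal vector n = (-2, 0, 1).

The plane through P with normal n = (a, b, c) satisfies n·(r - P) = 0,
i.e. ax + by + cz = a·x₀ + b·y₀ + c·z₀.
d = (-2)·3 + 0·(-8) + 1·(-8)
  = -6 + 0 - 8
  = -14
Equation: -2x + z = -14

-2x + z = -14


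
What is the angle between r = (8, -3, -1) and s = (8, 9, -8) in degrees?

r·s = 8·8 + (-3)·9 + (-1)·(-8) = 64 - 27 + 8 = 45
|r| = √(8² + (-3)² + (-1)²) = √74 ≈ 8.602
|s| = √(8² + 9² + (-8)²) = √209 ≈ 14.46
cos θ = (r·s)/(|r||s|) = 45/(8.602·14.46) ≈ 0.3618
θ = arccos(0.3618) ≈ 68.79°

68.79°


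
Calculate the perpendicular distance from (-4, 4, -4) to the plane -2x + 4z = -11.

distance = |a·x₀ + b·y₀ + c·z₀ - d| / √(a² + b² + c²)
  = |(-2)·(-4) + 0·4 + 4·(-4) - (-11)| / √((-2)² + 0² + 4²)
  = |8 + 0 - 16 + 11| / √(4 + 0 + 16)
  = |3| / √20
  = 3 / 4.472
  ≈ 0.6708

0.6708


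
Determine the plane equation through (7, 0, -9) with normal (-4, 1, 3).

The plane through P with normal n = (a, b, c) satisfies n·(r - P) = 0,
i.e. ax + by + cz = a·x₀ + b·y₀ + c·z₀.
d = (-4)·7 + 1·0 + 3·(-9)
  = -28 + 0 - 27
  = -55
Equation: -4x + y + 3z = -55

-4x + y + 3z = -55


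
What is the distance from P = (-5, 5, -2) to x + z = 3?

distance = |a·x₀ + b·y₀ + c·z₀ - d| / √(a² + b² + c²)
  = |1·(-5) + 0·5 + 1·(-2) - 3| / √(1² + 0² + 1²)
  = |-5 + 0 - 2 - 3| / √(1 + 0 + 1)
  = |-10| / √2
  = 10 / 1.414
  ≈ 7.071

7.071


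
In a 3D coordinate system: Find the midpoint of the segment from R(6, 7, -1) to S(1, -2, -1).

M = ((x₁+x₂)/2, (y₁+y₂)/2, (z₁+z₂)/2)
  = ((6 + 1)/2, (7 - 2)/2, (-1 - 1)/2)
  = (7/2, 5/2, -2/2)
  = (3.5, 2.5, -1)

(3.5, 2.5, -1)


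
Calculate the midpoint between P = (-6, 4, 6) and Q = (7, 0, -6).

M = ((x₁+x₂)/2, (y₁+y₂)/2, (z₁+z₂)/2)
  = ((-6 + 7)/2, (4 + 0)/2, (6 - 6)/2)
  = (1/2, 4/2, 0/2)
  = (0.5, 2, 0)

(0.5, 2, 0)


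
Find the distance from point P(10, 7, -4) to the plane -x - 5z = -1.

distance = |a·x₀ + b·y₀ + c·z₀ - d| / √(a² + b² + c²)
  = |(-1)·10 + 0·7 + (-5)·(-4) - (-1)| / √((-1)² + 0² + (-5)²)
  = |-10 + 0 + 20 + 1| / √(1 + 0 + 25)
  = |11| / √26
  = 11 / 5.099
  ≈ 2.157

2.157


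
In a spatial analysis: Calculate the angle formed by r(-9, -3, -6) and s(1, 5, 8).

r·s = (-9)·1 + (-3)·5 + (-6)·8 = -9 - 15 - 48 = -72
|r| = √((-9)² + (-3)² + (-6)²) = √126 ≈ 11.22
|s| = √(1² + 5² + 8²) = √90 ≈ 9.487
cos θ = (r·s)/(|r||s|) = -72/(11.22·9.487) ≈ -0.6761
θ = arccos(-0.6761) ≈ 132.5°

132.5°


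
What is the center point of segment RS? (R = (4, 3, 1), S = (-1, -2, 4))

M = ((x₁+x₂)/2, (y₁+y₂)/2, (z₁+z₂)/2)
  = ((4 - 1)/2, (3 - 2)/2, (1 + 4)/2)
  = (3/2, 1/2, 5/2)
  = (1.5, 0.5, 2.5)

(1.5, 0.5, 2.5)


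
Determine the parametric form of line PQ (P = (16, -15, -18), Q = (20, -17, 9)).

Direction vector d = Q - P = (20 - 16, -17 + 15, 9 + 18) = (4, -2, 27)
Parametric form r = P + t·d:
x = 16 + 4t, y = -15 - 2t, z = -18 + 27t

x = 16 + 4t, y = -15 - 2t, z = -18 + 27t


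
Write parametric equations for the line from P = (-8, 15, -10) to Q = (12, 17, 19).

Direction vector d = Q - P = (12 + 8, 17 - 15, 19 + 10) = (20, 2, 29)
Parametric form r = P + t·d:
x = -8 + 20t, y = 15 + 2t, z = -10 + 29t

x = -8 + 20t, y = 15 + 2t, z = -10 + 29t


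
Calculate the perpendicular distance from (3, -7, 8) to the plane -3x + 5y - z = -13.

distance = |a·x₀ + b·y₀ + c·z₀ - d| / √(a² + b² + c²)
  = |(-3)·3 + 5·(-7) + (-1)·8 - (-13)| / √((-3)² + 5² + (-1)²)
  = |-9 - 35 - 8 + 13| / √(9 + 25 + 1)
  = |-39| / √35
  = 39 / 5.916
  ≈ 6.592

6.592


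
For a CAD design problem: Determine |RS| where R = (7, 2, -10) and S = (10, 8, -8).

d = √[(x₂-x₁)² + (y₂-y₁)² + (z₂-z₁)²]
  = √[3² + 6² + 2²]
  = √[9 + 36 + 4]
  = √49
  ≈ 7

7


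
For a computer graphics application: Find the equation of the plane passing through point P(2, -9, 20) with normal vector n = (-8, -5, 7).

The plane through P with normal n = (a, b, c) satisfies n·(r - P) = 0,
i.e. ax + by + cz = a·x₀ + b·y₀ + c·z₀.
d = (-8)·2 + (-5)·(-9) + 7·20
  = -16 + 45 + 140
  = 169
Equation: -8x - 5y + 7z = 169

-8x - 5y + 7z = 169


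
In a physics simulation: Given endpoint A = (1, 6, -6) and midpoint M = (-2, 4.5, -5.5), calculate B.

B = 2M - A
  = (2·(-2) - 1, 2·4.5 - 6, 2·(-5.5) - (-6))
  = (-4 - 1, 9 - 6, -11 + 6)
  = (-5, 3, -5)

(-5, 3, -5)


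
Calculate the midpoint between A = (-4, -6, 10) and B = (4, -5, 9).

M = ((x₁+x₂)/2, (y₁+y₂)/2, (z₁+z₂)/2)
  = ((-4 + 4)/2, (-6 - 5)/2, (10 + 9)/2)
  = (0/2, -11/2, 19/2)
  = (0, -5.5, 9.5)

(0, -5.5, 9.5)


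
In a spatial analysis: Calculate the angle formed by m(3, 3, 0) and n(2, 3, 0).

m·n = 3·2 + 3·3 + 0·0 = 6 + 9 + 0 = 15
|m| = √(3² + 3² + 0²) = √18 ≈ 4.243
|n| = √(2² + 3² + 0²) = √13 ≈ 3.606
cos θ = (m·n)/(|m||n|) = 15/(4.243·3.606) ≈ 0.9806
θ = arccos(0.9806) ≈ 11.31°

11.31°


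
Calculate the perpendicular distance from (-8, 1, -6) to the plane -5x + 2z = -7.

distance = |a·x₀ + b·y₀ + c·z₀ - d| / √(a² + b² + c²)
  = |(-5)·(-8) + 0·1 + 2·(-6) - (-7)| / √((-5)² + 0² + 2²)
  = |40 + 0 - 12 + 7| / √(25 + 0 + 4)
  = |35| / √29
  = 35 / 5.385
  ≈ 6.499

6.499


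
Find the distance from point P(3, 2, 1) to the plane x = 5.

distance = |a·x₀ + b·y₀ + c·z₀ - d| / √(a² + b² + c²)
  = |1·3 + 0·2 + 0·1 - 5| / √(1² + 0² + 0²)
  = |3 + 0 + 0 - 5| / √(1 + 0 + 0)
  = |-2| / √1
  = 2 / 1
  ≈ 2

2


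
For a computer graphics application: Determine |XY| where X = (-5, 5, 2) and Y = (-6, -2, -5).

d = √[(x₂-x₁)² + (y₂-y₁)² + (z₂-z₁)²]
  = √[(-1)² + (-7)² + (-7)²]
  = √[1 + 49 + 49]
  = √99
  ≈ 9.95

9.95


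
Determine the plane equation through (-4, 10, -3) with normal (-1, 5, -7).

The plane through P with normal n = (a, b, c) satisfies n·(r - P) = 0,
i.e. ax + by + cz = a·x₀ + b·y₀ + c·z₀.
d = (-1)·(-4) + 5·10 + (-7)·(-3)
  = 4 + 50 + 21
  = 75
Equation: -x + 5y - 7z = 75

-x + 5y - 7z = 75


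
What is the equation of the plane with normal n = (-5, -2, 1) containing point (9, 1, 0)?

The plane through P with normal n = (a, b, c) satisfies n·(r - P) = 0,
i.e. ax + by + cz = a·x₀ + b·y₀ + c·z₀.
d = (-5)·9 + (-2)·1 + 1·0
  = -45 - 2 + 0
  = -47
Equation: -5x - 2y + z = -47

-5x - 2y + z = -47


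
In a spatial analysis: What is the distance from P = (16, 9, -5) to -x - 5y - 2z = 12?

distance = |a·x₀ + b·y₀ + c·z₀ - d| / √(a² + b² + c²)
  = |(-1)·16 + (-5)·9 + (-2)·(-5) - 12| / √((-1)² + (-5)² + (-2)²)
  = |-16 - 45 + 10 - 12| / √(1 + 25 + 4)
  = |-63| / √30
  = 63 / 5.477
  ≈ 11.5

11.5


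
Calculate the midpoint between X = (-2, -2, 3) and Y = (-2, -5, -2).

M = ((x₁+x₂)/2, (y₁+y₂)/2, (z₁+z₂)/2)
  = ((-2 - 2)/2, (-2 - 5)/2, (3 - 2)/2)
  = (-4/2, -7/2, 1/2)
  = (-2, -3.5, 0.5)

(-2, -3.5, 0.5)


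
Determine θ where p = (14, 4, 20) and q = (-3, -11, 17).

p·q = 14·(-3) + 4·(-11) + 20·17 = -42 - 44 + 340 = 254
|p| = √(14² + 4² + 20²) = √612 ≈ 24.74
|q| = √((-3)² + (-11)² + 17²) = √419 ≈ 20.47
cos θ = (p·q)/(|p||q|) = 254/(24.74·20.47) ≈ 0.5016
θ = arccos(0.5016) ≈ 59.89°

59.89°


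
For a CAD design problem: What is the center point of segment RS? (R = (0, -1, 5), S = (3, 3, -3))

M = ((x₁+x₂)/2, (y₁+y₂)/2, (z₁+z₂)/2)
  = ((0 + 3)/2, (-1 + 3)/2, (5 - 3)/2)
  = (3/2, 2/2, 2/2)
  = (1.5, 1, 1)

(1.5, 1, 1)


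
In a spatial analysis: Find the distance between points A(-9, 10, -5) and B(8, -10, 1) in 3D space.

d = √[(x₂-x₁)² + (y₂-y₁)² + (z₂-z₁)²]
  = √[17² + (-20)² + 6²]
  = √[289 + 400 + 36]
  = √725
  ≈ 26.93

26.93


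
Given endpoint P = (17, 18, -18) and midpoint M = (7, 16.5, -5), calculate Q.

Q = 2M - P
  = (2·7 - 17, 2·16.5 - 18, 2·(-5) - (-18))
  = (14 - 17, 33 - 18, -10 + 18)
  = (-3, 15, 8)

(-3, 15, 8)


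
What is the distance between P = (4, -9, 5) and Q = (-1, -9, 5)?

d = √[(x₂-x₁)² + (y₂-y₁)² + (z₂-z₁)²]
  = √[(-5)² + 0² + 0²]
  = √[25 + 0 + 0]
  = √25
  ≈ 5

5


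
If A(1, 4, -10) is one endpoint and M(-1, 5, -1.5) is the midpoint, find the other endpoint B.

B = 2M - A
  = (2·(-1) - 1, 2·5 - 4, 2·(-1.5) - (-10))
  = (-2 - 1, 10 - 4, -3 + 10)
  = (-3, 6, 7)

(-3, 6, 7)


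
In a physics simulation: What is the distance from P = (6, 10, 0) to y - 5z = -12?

distance = |a·x₀ + b·y₀ + c·z₀ - d| / √(a² + b² + c²)
  = |0·6 + 1·10 + (-5)·0 - (-12)| / √(0² + 1² + (-5)²)
  = |0 + 10 + 0 + 12| / √(0 + 1 + 25)
  = |22| / √26
  = 22 / 5.099
  ≈ 4.315

4.315


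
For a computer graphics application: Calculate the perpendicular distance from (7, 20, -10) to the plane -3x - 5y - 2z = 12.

distance = |a·x₀ + b·y₀ + c·z₀ - d| / √(a² + b² + c²)
  = |(-3)·7 + (-5)·20 + (-2)·(-10) - 12| / √((-3)² + (-5)² + (-2)²)
  = |-21 - 100 + 20 - 12| / √(9 + 25 + 4)
  = |-113| / √38
  = 113 / 6.164
  ≈ 18.33

18.33


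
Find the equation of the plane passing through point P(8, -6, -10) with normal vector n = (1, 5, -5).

The plane through P with normal n = (a, b, c) satisfies n·(r - P) = 0,
i.e. ax + by + cz = a·x₀ + b·y₀ + c·z₀.
d = 1·8 + 5·(-6) + (-5)·(-10)
  = 8 - 30 + 50
  = 28
Equation: x + 5y - 5z = 28

x + 5y - 5z = 28


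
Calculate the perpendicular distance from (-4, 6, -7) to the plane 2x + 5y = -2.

distance = |a·x₀ + b·y₀ + c·z₀ - d| / √(a² + b² + c²)
  = |2·(-4) + 5·6 + 0·(-7) - (-2)| / √(2² + 5² + 0²)
  = |-8 + 30 + 0 + 2| / √(4 + 25 + 0)
  = |24| / √29
  = 24 / 5.385
  ≈ 4.457

4.457


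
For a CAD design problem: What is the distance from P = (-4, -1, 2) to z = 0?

distance = |a·x₀ + b·y₀ + c·z₀ - d| / √(a² + b² + c²)
  = |0·(-4) + 0·(-1) + 1·2 - 0| / √(0² + 0² + 1²)
  = |0 + 0 + 2 + 0| / √(0 + 0 + 1)
  = |2| / √1
  = 2 / 1
  ≈ 2

2


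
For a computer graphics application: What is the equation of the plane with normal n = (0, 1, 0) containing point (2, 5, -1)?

The plane through P with normal n = (a, b, c) satisfies n·(r - P) = 0,
i.e. ax + by + cz = a·x₀ + b·y₀ + c·z₀.
d = 0·2 + 1·5 + 0·(-1)
  = 0 + 5 + 0
  = 5
Equation: y = 5

y = 5


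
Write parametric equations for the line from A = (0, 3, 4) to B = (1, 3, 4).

Direction vector d = B - A = (1 + 0, 3 - 3, 4 - 4) = (1, 0, 0)
Parametric form r = A + t·d:
x = 0 + t, y = 3, z = 4

x = 0 + t, y = 3, z = 4


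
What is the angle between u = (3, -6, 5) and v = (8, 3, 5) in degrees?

u·v = 3·8 + (-6)·3 + 5·5 = 24 - 18 + 25 = 31
|u| = √(3² + (-6)² + 5²) = √70 ≈ 8.367
|v| = √(8² + 3² + 5²) = √98 ≈ 9.899
cos θ = (u·v)/(|u||v|) = 31/(8.367·9.899) ≈ 0.3743
θ = arccos(0.3743) ≈ 68.02°

68.02°


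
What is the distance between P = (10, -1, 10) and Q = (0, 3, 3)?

d = √[(x₂-x₁)² + (y₂-y₁)² + (z₂-z₁)²]
  = √[(-10)² + 4² + (-7)²]
  = √[100 + 16 + 49]
  = √165
  ≈ 12.85

12.85


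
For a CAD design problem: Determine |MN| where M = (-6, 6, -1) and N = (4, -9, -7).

d = √[(x₂-x₁)² + (y₂-y₁)² + (z₂-z₁)²]
  = √[10² + (-15)² + (-6)²]
  = √[100 + 225 + 36]
  = √361
  ≈ 19

19


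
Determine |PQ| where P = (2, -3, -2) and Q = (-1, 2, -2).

d = √[(x₂-x₁)² + (y₂-y₁)² + (z₂-z₁)²]
  = √[(-3)² + 5² + 0²]
  = √[9 + 25 + 0]
  = √34
  ≈ 5.831

5.831


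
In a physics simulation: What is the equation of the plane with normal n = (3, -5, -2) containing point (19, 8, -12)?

The plane through P with normal n = (a, b, c) satisfies n·(r - P) = 0,
i.e. ax + by + cz = a·x₀ + b·y₀ + c·z₀.
d = 3·19 + (-5)·8 + (-2)·(-12)
  = 57 - 40 + 24
  = 41
Equation: 3x - 5y - 2z = 41

3x - 5y - 2z = 41


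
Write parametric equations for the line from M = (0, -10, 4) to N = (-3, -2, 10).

Direction vector d = N - M = (-3 + 0, -2 + 10, 10 - 4) = (-3, 8, 6)
Parametric form r = M + t·d:
x = 0 - 3t, y = -10 + 8t, z = 4 + 6t

x = 0 - 3t, y = -10 + 8t, z = 4 + 6t
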